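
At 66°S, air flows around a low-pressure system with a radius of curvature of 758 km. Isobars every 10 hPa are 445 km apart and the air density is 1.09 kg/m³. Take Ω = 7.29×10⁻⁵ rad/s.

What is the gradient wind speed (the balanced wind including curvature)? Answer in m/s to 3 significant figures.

Coriolis parameter at 66°S:
f = 2Ω sin φ = 2 × 7.29×10⁻⁵ × sin 66° = 1.33×10⁻⁴ s⁻¹
Pressure gradient: |∂P/∂n| = 1000 Pa / 445000 m = 2.25×10⁻³ Pa/m
Geostrophic speed: V_g = |∂P/∂n|/(fρ) = 2.25×10⁻³/(1.33×10⁻⁴ × 1.09) = 15.5 m/s
Around a low, centrifugal force acts outward with Coriolis, so pressure-gradient force balances both:
(1/ρ)|∂P/∂n| = fV + V²/R  →  V² + fR·V − fR·V_g = 0
With fR = 1.33×10⁻⁴ × 758×10³ m = 101 m/s:
V = [−fR + √((fR)² + 4 fR V_g)]/2 = [−101 + √(101² + 4×101×15.5)]/2 = 13.6 m/s
Subgeostrophic (V < V_g = 15.5 m/s), as expected around a low.

13.6 m/s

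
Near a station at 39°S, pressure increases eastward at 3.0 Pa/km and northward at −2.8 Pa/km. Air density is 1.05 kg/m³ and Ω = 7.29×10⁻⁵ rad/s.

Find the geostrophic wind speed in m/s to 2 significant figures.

43 m/s

Coriolis parameter at 39°S:
f = 2Ω sin φ = 2 × 7.29×10⁻⁵ × sin 39° = 9.18×10⁻⁵ s⁻¹
In the Southern Hemisphere f is negative: f = −9.18×10⁻⁵ s⁻¹.
Component geostrophic relations (x east, y north):
u_g = −(1/(fρ)) ∂P/∂y,  v_g = (1/(fρ)) ∂P/∂x
u_g = −(−2.8×10⁻³)/(−9.18×10⁻⁵ × 1.05) = −29.1 m/s;  v_g = (3.0×10⁻³)/(−9.18×10⁻⁵ × 1.05) = −31.1 m/s
|V_g| = √(u_g² + v_g²) = 42.6 m/s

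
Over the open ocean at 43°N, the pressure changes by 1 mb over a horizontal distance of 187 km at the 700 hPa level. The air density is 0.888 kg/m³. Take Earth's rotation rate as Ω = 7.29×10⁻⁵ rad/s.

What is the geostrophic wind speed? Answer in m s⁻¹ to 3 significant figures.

Coriolis parameter at 43°N:
f = 2Ω sin φ = 2 × 7.29×10⁻⁵ × sin 43° = 9.94×10⁻⁵ s⁻¹
Pressure gradient: |∂P/∂n| = 100 Pa / 187000 m = 5.35×10⁻⁴ Pa/m
Geostrophic balance (pressure-gradient force = Coriolis force):
V_g = (1/(fρ)) |∂P/∂n| = 5.35×10⁻⁴ / (9.94×10⁻⁵ × 0.888) = 6.06 m/s

6.06 m s⁻¹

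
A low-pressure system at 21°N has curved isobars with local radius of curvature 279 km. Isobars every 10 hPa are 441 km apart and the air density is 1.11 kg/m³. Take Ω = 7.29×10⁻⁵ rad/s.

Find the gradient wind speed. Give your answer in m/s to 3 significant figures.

17.7 m/s

Coriolis parameter at 21°N:
f = 2Ω sin φ = 2 × 7.29×10⁻⁵ × sin 21° = 5.23×10⁻⁵ s⁻¹
Pressure gradient: |∂P/∂n| = 1000 Pa / 441000 m = 2.27×10⁻³ Pa/m
Geostrophic speed: V_g = |∂P/∂n|/(fρ) = 2.27×10⁻³/(5.23×10⁻⁵ × 1.11) = 39.1 m/s
Around a low, centrifugal force acts outward with Coriolis, so pressure-gradient force balances both:
(1/ρ)|∂P/∂n| = fV + V²/R  →  V² + fR·V − fR·V_g = 0
With fR = 5.23×10⁻⁵ × 279×10³ m = 14.6 m/s:
V = [−fR + √((fR)² + 4 fR V_g)]/2 = [−14.6 + √(14.6² + 4×14.6×39.1)]/2 = 17.7 m/s
Subgeostrophic (V < V_g = 39.1 m/s), as expected around a low.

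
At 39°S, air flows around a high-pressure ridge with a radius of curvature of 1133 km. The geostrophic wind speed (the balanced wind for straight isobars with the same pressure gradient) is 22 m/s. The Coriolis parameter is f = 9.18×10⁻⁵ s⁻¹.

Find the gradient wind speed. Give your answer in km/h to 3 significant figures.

114 km/h

Around a high, pressure-gradient force acts outward with centrifugal, so Coriolis balances both:
fV = (1/ρ)|∂P/∂n| + V²/R  →  V² − fR·V + fR·V_g = 0
With fR = 9.18×10⁻⁵ × 1133×10³ m = 104 m/s:
V = [fR − √((fR)² − 4 fR V_g)]/2 = [104 − √(104² − 4×104×22)]/2 = 31.6 m/s
Supergeostrophic (V > V_g = 22 m/s), as expected around a high.
Converting: 31.6 m/s × 3.6 = 114 km/h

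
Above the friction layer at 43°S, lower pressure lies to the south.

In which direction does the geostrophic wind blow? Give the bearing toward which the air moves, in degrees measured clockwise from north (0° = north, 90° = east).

The pressure-gradient force points toward the south (bearing 180°).
Geostrophic balance: in the Southern Hemisphere the Coriolis force deflects motion to the left, so the geostrophic wind blows 90° to the left of the pressure-gradient force (low pressure on the right).
Rotating 180° by 90° counterclockwise gives 090° — the wind blows toward the east.

090°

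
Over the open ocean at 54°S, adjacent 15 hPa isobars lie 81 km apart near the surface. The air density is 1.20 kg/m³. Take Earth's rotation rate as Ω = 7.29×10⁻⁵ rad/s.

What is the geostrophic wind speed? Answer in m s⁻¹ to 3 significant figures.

131 m s⁻¹

Coriolis parameter at 54°S:
f = 2Ω sin φ = 2 × 7.29×10⁻⁵ × sin 54° = 1.18×10⁻⁴ s⁻¹
Pressure gradient: |∂P/∂n| = 1500 Pa / 81000 m = 1.85×10⁻² Pa/m
Geostrophic balance (pressure-gradient force = Coriolis force):
V_g = (1/(fρ)) |∂P/∂n| = 1.85×10⁻² / (1.18×10⁻⁴ × 1.20) = 131 m/s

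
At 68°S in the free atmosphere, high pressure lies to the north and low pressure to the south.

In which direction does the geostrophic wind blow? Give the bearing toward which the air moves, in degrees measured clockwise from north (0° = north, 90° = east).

The pressure-gradient force points toward the south (bearing 180°).
Geostrophic balance: in the Southern Hemisphere the Coriolis force deflects motion to the left, so the geostrophic wind blows 90° to the left of the pressure-gradient force (low pressure on the right).
Rotating 180° by 90° counterclockwise gives 090° — the wind blows toward the east.

090°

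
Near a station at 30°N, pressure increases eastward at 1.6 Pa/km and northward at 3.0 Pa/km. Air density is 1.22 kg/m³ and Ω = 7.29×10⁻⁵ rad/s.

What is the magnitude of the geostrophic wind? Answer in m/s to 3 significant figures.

Coriolis parameter at 30°N:
f = 2Ω sin φ = 2 × 7.29×10⁻⁵ × sin 30° = 7.29×10⁻⁵ s⁻¹
Component geostrophic relations (x east, y north):
u_g = −(1/(fρ)) ∂P/∂y,  v_g = (1/(fρ)) ∂P/∂x
u_g = −(3.0×10⁻³)/(7.29×10⁻⁵ × 1.22) = −33.7 m/s;  v_g = (1.6×10⁻³)/(7.29×10⁻⁵ × 1.22) = 18.0 m/s
|V_g| = √(u_g² + v_g²) = 38.2 m/s

38.2 m/s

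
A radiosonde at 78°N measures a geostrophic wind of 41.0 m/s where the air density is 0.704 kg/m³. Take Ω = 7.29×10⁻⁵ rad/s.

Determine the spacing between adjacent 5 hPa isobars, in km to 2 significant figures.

120 km

Coriolis parameter at 78°N:
f = 2Ω sin φ = 2 × 7.29×10⁻⁵ × sin 78° = 1.43×10⁻⁴ s⁻¹
Geostrophic balance rearranged: |∂P/∂n| = f ρ V_g
|∂P/∂n| = 1.43×10⁻⁴ × 0.704 × 41.0 = 4.12×10⁻³ Pa/m
Isobar spacing: Δn = ΔP/|∂P/∂n| = 500 Pa / 4.12×10⁻³ Pa/m = 121465 m ≈ 120 km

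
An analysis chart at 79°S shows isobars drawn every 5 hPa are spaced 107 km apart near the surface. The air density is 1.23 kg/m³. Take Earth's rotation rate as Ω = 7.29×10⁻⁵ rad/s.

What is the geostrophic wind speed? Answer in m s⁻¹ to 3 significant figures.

26.5 m s⁻¹

Coriolis parameter at 79°S:
f = 2Ω sin φ = 2 × 7.29×10⁻⁵ × sin 79° = 1.43×10⁻⁴ s⁻¹
Pressure gradient: |∂P/∂n| = 500 Pa / 107000 m = 4.67×10⁻³ Pa/m
Geostrophic balance (pressure-gradient force = Coriolis force):
V_g = (1/(fρ)) |∂P/∂n| = 4.67×10⁻³ / (1.43×10⁻⁴ × 1.23) = 26.5 m/s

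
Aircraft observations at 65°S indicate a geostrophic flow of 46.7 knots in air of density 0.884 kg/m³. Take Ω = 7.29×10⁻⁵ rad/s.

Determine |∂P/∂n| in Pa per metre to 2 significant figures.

Coriolis parameter at 65°S:
f = 2Ω sin φ = 2 × 7.29×10⁻⁵ × sin 65° = 1.32×10⁻⁴ s⁻¹
Wind speed in SI: 46.7 knots = 24.0 m/s
Geostrophic balance rearranged: |∂P/∂n| = f ρ V_g
|∂P/∂n| = 1.32×10⁻⁴ × 0.884 × 24.0 = 2.81×10⁻³ Pa/m

2.8×10⁻³ Pa/m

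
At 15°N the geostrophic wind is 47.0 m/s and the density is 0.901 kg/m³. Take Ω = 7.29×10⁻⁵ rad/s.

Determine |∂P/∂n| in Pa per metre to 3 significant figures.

1.60×10⁻³ Pa/m

Coriolis parameter at 15°N:
f = 2Ω sin φ = 2 × 7.29×10⁻⁵ × sin 15° = 3.77×10⁻⁵ s⁻¹
Geostrophic balance rearranged: |∂P/∂n| = f ρ V_g
|∂P/∂n| = 3.77×10⁻⁵ × 0.901 × 47.0 = 1.60×10⁻³ Pa/m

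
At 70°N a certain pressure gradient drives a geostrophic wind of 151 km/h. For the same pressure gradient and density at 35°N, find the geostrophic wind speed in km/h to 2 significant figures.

250 km/h

With the same pressure gradient and density, V_g ∝ 1/f ∝ 1/sin φ.
V₂ = V₁ · sin φ₁ / sin φ₂ = 151 × sin 70° / sin 35°
V₂ = 151 × 0.9397/0.5736 = 250 km/h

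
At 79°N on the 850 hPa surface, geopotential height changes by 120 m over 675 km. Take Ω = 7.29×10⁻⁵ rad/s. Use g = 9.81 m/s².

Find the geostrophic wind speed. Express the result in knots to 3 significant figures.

23.7 knots

Coriolis parameter at 79°N:
f = 2Ω sin φ = 2 × 7.29×10⁻⁵ × sin 79° = 1.43×10⁻⁴ s⁻¹
Height gradient: |∂Z/∂n| = 120 m / 675000 m = 1.78×10⁻⁴
On a pressure surface, geostrophic balance gives V_g = (g/f)|∂Z/∂n|:
V_g = 9.81 × 1.78×10⁻⁴ / 1.43×10⁻⁴ = 12.2 m/s
Converting: 12.2 m/s × 1.944 = 23.7 knots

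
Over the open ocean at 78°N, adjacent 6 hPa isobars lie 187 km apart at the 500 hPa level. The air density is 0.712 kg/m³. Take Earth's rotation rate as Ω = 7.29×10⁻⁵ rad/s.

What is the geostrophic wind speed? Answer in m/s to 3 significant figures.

31.6 m/s

Coriolis parameter at 78°N:
f = 2Ω sin φ = 2 × 7.29×10⁻⁵ × sin 78° = 1.43×10⁻⁴ s⁻¹
Pressure gradient: |∂P/∂n| = 600 Pa / 187000 m = 3.21×10⁻³ Pa/m
Geostrophic balance (pressure-gradient force = Coriolis force):
V_g = (1/(fρ)) |∂P/∂n| = 3.21×10⁻³ / (1.43×10⁻⁴ × 0.712) = 31.6 m/s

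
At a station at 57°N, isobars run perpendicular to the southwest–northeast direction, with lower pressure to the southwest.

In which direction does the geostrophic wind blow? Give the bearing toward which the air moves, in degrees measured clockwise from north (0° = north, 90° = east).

315°

The pressure-gradient force points toward the southwest (bearing 225°).
Geostrophic balance: in the Northern Hemisphere the Coriolis force deflects motion to the right, so the geostrophic wind blows 90° to the right of the pressure-gradient force (low pressure on the left).
Rotating 225° by 90° clockwise gives 315° — the wind blows toward the northwest.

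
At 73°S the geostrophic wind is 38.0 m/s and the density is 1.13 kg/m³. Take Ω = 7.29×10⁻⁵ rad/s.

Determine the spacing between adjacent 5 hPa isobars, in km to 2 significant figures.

84 km

Coriolis parameter at 73°S:
f = 2Ω sin φ = 2 × 7.29×10⁻⁵ × sin 73° = 1.39×10⁻⁴ s⁻¹
Geostrophic balance rearranged: |∂P/∂n| = f ρ V_g
|∂P/∂n| = 1.39×10⁻⁴ × 1.13 × 38.0 = 5.99×10⁻³ Pa/m
Isobar spacing: Δn = ΔP/|∂P/∂n| = 500 Pa / 5.99×10⁻³ Pa/m = 83513 m ≈ 84 km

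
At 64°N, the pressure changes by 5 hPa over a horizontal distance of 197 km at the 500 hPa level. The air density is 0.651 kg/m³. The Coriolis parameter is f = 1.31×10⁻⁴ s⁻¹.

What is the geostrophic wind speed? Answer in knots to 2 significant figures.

58 knots

Pressure gradient: |∂P/∂n| = 500 Pa / 197000 m = 2.54×10⁻³ Pa/m
Geostrophic balance (pressure-gradient force = Coriolis force):
V_g = (1/(fρ)) |∂P/∂n| = 2.54×10⁻³ / (1.31×10⁻⁴ × 0.651) = 29.8 m/s
Converting: 29.8 m/s × 1.944 = 58 knots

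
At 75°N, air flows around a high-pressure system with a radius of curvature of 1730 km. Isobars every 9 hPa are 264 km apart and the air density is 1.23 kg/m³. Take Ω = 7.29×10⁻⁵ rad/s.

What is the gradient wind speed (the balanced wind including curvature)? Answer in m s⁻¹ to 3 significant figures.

21.6 m s⁻¹

Coriolis parameter at 75°N:
f = 2Ω sin φ = 2 × 7.29×10⁻⁵ × sin 75° = 1.41×10⁻⁴ s⁻¹
Pressure gradient: |∂P/∂n| = 900 Pa / 264000 m = 3.41×10⁻³ Pa/m
Geostrophic speed: V_g = |∂P/∂n|/(fρ) = 3.41×10⁻³/(1.41×10⁻⁴ × 1.23) = 19.7 m/s
Around a high, pressure-gradient force acts outward with centrifugal, so Coriolis balances both:
fV = (1/ρ)|∂P/∂n| + V²/R  →  V² − fR·V + fR·V_g = 0
With fR = 1.41×10⁻⁴ × 1730×10³ m = 244 m/s:
V = [fR − √((fR)² − 4 fR V_g)]/2 = [244 − √(244² − 4×244×19.7)]/2 = 21.6 m/s
Supergeostrophic (V > V_g = 19.7 m/s), as expected around a high.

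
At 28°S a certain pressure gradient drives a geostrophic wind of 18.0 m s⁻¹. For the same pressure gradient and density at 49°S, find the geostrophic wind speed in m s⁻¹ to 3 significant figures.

11.2 m s⁻¹

With the same pressure gradient and density, V_g ∝ 1/f ∝ 1/sin φ.
V₂ = V₁ · sin φ₁ / sin φ₂ = 18.0 × sin 28° / sin 49°
V₂ = 18.0 × 0.4695/0.7547 = 11.2 m s⁻¹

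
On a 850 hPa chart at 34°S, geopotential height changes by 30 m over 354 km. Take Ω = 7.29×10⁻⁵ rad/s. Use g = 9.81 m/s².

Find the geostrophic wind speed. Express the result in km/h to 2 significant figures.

Coriolis parameter at 34°S:
f = 2Ω sin φ = 2 × 7.29×10⁻⁵ × sin 34° = 8.15×10⁻⁵ s⁻¹
Height gradient: |∂Z/∂n| = 30 m / 354000 m = 8.47×10⁻⁵
On a pressure surface, geostrophic balance gives V_g = (g/f)|∂Z/∂n|:
V_g = 9.81 × 8.47×10⁻⁵ / 8.15×10⁻⁵ = 10.2 m/s
Converting: 10.2 m/s × 3.6 = 37 km/h

37 km/h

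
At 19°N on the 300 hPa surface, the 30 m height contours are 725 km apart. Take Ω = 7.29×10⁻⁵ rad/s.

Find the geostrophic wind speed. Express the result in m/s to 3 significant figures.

Coriolis parameter at 19°N:
f = 2Ω sin φ = 2 × 7.29×10⁻⁵ × sin 19° = 4.75×10⁻⁵ s⁻¹
Height gradient: |∂Z/∂n| = 30 m / 725000 m = 4.14×10⁻⁵
On a pressure surface, geostrophic balance gives V_g = (g/f)|∂Z/∂n|:
V_g = 9.81 × 4.14×10⁻⁵ / 4.75×10⁻⁵ = 8.55 m/s

8.55 m/s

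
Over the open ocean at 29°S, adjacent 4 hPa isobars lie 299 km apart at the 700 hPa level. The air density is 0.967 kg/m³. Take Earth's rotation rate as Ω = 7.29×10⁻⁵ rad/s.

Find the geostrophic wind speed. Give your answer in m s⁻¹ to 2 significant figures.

Coriolis parameter at 29°S:
f = 2Ω sin φ = 2 × 7.29×10⁻⁵ × sin 29° = 7.07×10⁻⁵ s⁻¹
Pressure gradient: |∂P/∂n| = 400 Pa / 299000 m = 1.34×10⁻³ Pa/m
Geostrophic balance (pressure-gradient force = Coriolis force):
V_g = (1/(fρ)) |∂P/∂n| = 1.34×10⁻³ / (7.07×10⁻⁵ × 0.967) = 19.6 m/s

20 m s⁻¹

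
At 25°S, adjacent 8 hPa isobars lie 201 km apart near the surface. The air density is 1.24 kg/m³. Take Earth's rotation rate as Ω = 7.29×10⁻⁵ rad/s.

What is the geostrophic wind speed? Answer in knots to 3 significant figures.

101 knots

Coriolis parameter at 25°S:
f = 2Ω sin φ = 2 × 7.29×10⁻⁵ × sin 25° = 6.16×10⁻⁵ s⁻¹
Pressure gradient: |∂P/∂n| = 800 Pa / 201000 m = 3.98×10⁻³ Pa/m
Geostrophic balance (pressure-gradient force = Coriolis force):
V_g = (1/(fρ)) |∂P/∂n| = 3.98×10⁻³ / (6.16×10⁻⁵ × 1.24) = 52.1 m/s
Converting: 52.1 m/s × 1.944 = 101 knots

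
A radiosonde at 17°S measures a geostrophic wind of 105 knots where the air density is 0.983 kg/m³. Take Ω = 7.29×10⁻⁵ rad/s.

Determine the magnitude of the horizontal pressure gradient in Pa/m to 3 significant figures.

2.26×10⁻³ Pa/m

Coriolis parameter at 17°S:
f = 2Ω sin φ = 2 × 7.29×10⁻⁵ × sin 17° = 4.26×10⁻⁵ s⁻¹
Wind speed in SI: 105 knots = 54.0 m/s
Geostrophic balance rearranged: |∂P/∂n| = f ρ V_g
|∂P/∂n| = 4.26×10⁻⁵ × 0.983 × 54.0 = 2.26×10⁻³ Pa/m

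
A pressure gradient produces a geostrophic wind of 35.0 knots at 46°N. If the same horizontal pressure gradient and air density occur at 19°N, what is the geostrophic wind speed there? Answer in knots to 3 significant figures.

With the same pressure gradient and density, V_g ∝ 1/f ∝ 1/sin φ.
V₂ = V₁ · sin φ₁ / sin φ₂ = 35.0 × sin 46° / sin 19°
V₂ = 35.0 × 0.7193/0.3256 = 77.3 knots

77.3 knots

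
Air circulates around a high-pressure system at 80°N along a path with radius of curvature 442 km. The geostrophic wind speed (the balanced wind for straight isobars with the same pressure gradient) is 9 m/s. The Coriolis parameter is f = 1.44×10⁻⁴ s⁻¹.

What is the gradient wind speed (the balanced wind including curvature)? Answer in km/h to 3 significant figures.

39.1 km/h

Around a high, pressure-gradient force acts outward with centrifugal, so Coriolis balances both:
fV = (1/ρ)|∂P/∂n| + V²/R  →  V² − fR·V + fR·V_g = 0
With fR = 1.44×10⁻⁴ × 442×10³ m = 63.6 m/s:
V = [fR − √((fR)² − 4 fR V_g)]/2 = [63.6 − √(63.6² − 4×63.6×9)]/2 = 10.8 m/s
Supergeostrophic (V > V_g = 9 m/s), as expected around a high.
Converting: 10.8 m/s × 3.6 = 39.1 km/h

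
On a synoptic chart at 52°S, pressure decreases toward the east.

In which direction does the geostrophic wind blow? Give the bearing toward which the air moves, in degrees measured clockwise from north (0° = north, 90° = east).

000°

The pressure-gradient force points toward the east (bearing 090°).
Geostrophic balance: in the Southern Hemisphere the Coriolis force deflects motion to the left, so the geostrophic wind blows 90° to the left of the pressure-gradient force (low pressure on the right).
Rotating 090° by 90° counterclockwise gives 000° — the wind blows toward the north.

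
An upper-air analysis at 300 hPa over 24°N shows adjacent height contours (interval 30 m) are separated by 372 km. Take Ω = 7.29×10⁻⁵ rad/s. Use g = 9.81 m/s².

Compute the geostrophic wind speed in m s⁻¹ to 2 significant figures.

Coriolis parameter at 24°N:
f = 2Ω sin φ = 2 × 7.29×10⁻⁵ × sin 24° = 5.93×10⁻⁵ s⁻¹
Height gradient: |∂Z/∂n| = 30 m / 372000 m = 8.06×10⁻⁵
On a pressure surface, geostrophic balance gives V_g = (g/f)|∂Z/∂n|:
V_g = 9.81 × 8.06×10⁻⁵ / 5.93×10⁻⁵ = 13.3 m/s

13 m s⁻¹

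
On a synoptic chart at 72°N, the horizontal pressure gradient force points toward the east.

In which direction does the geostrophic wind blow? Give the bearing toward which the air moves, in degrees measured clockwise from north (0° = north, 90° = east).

The pressure-gradient force points toward the east (bearing 090°).
Geostrophic balance: in the Northern Hemisphere the Coriolis force deflects motion to the right, so the geostrophic wind blows 90° to the right of the pressure-gradient force (low pressure on the left).
Rotating 090° by 90° clockwise gives 180° — the wind blows toward the south.

180°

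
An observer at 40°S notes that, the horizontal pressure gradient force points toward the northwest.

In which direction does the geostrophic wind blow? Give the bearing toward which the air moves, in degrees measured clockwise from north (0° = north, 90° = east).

The pressure-gradient force points toward the northwest (bearing 315°).
Geostrophic balance: in the Southern Hemisphere the Coriolis force deflects motion to the left, so the geostrophic wind blows 90° to the left of the pressure-gradient force (low pressure on the right).
Rotating 315° by 90° counterclockwise gives 225° — the wind blows toward the southwest.

225°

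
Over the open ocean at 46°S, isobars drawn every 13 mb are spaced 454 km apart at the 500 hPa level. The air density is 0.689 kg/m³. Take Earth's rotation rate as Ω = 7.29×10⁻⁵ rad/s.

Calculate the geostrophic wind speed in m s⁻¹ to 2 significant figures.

40 m s⁻¹

Coriolis parameter at 46°S:
f = 2Ω sin φ = 2 × 7.29×10⁻⁵ × sin 46° = 1.05×10⁻⁴ s⁻¹
Pressure gradient: |∂P/∂n| = 1300 Pa / 454000 m = 2.86×10⁻³ Pa/m
Geostrophic balance (pressure-gradient force = Coriolis force):
V_g = (1/(fρ)) |∂P/∂n| = 2.86×10⁻³ / (1.05×10⁻⁴ × 0.689) = 39.6 m/s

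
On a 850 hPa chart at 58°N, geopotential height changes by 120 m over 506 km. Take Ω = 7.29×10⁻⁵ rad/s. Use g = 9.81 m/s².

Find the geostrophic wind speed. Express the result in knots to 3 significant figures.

36.6 knots

Coriolis parameter at 58°N:
f = 2Ω sin φ = 2 × 7.29×10⁻⁵ × sin 58° = 1.24×10⁻⁴ s⁻¹
Height gradient: |∂Z/∂n| = 120 m / 506000 m = 2.37×10⁻⁴
On a pressure surface, geostrophic balance gives V_g = (g/f)|∂Z/∂n|:
V_g = 9.81 × 2.37×10⁻⁴ / 1.24×10⁻⁴ = 18.8 m/s
Converting: 18.8 m/s × 1.944 = 36.6 knots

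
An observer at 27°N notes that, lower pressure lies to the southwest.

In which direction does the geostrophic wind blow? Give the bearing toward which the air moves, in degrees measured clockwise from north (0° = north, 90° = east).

315°

The pressure-gradient force points toward the southwest (bearing 225°).
Geostrophic balance: in the Northern Hemisphere the Coriolis force deflects motion to the right, so the geostrophic wind blows 90° to the right of the pressure-gradient force (low pressure on the left).
Rotating 225° by 90° clockwise gives 315° — the wind blows toward the northwest.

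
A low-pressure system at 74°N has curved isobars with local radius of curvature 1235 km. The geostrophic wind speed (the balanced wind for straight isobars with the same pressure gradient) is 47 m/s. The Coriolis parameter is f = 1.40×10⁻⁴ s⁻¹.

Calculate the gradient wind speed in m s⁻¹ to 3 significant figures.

38.4 m s⁻¹

Around a low, centrifugal force acts outward with Coriolis, so pressure-gradient force balances both:
(1/ρ)|∂P/∂n| = fV + V²/R  →  V² + fR·V − fR·V_g = 0
With fR = 1.40×10⁻⁴ × 1235×10³ m = 173 m/s:
V = [−fR + √((fR)² + 4 fR V_g)]/2 = [−173 + √(173² + 4×173×47)]/2 = 38.4 m/s
Subgeostrophic (V < V_g = 47 m/s), as expected around a low.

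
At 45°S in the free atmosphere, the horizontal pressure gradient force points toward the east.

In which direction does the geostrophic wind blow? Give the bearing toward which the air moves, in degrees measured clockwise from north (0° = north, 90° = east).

The pressure-gradient force points toward the east (bearing 090°).
Geostrophic balance: in the Southern Hemisphere the Coriolis force deflects motion to the left, so the geostrophic wind blows 90° to the left of the pressure-gradient force (low pressure on the right).
Rotating 090° by 90° counterclockwise gives 000° — the wind blows toward the north.

000°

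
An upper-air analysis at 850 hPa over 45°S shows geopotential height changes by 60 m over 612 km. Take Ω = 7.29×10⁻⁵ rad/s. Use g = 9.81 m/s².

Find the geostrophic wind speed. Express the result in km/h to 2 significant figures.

Coriolis parameter at 45°S:
f = 2Ω sin φ = 2 × 7.29×10⁻⁵ × sin 45° = 1.03×10⁻⁴ s⁻¹
Height gradient: |∂Z/∂n| = 60 m / 612000 m = 9.80×10⁻⁵
On a pressure surface, geostrophic balance gives V_g = (g/f)|∂Z/∂n|:
V_g = 9.81 × 9.80×10⁻⁵ / 1.03×10⁻⁴ = 9.33 m/s
Converting: 9.33 m/s × 3.6 = 34 km/h

34 km/h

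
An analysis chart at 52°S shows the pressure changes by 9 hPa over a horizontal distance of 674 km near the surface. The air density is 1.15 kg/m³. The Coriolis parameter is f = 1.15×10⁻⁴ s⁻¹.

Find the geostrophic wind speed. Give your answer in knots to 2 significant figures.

Pressure gradient: |∂P/∂n| = 900 Pa / 674000 m = 1.34×10⁻³ Pa/m
Geostrophic balance (pressure-gradient force = Coriolis force):
V_g = (1/(fρ)) |∂P/∂n| = 1.34×10⁻³ / (1.15×10⁻⁴ × 1.15) = 10.1 m/s
Converting: 10.1 m/s × 1.944 = 20 knots

20 knots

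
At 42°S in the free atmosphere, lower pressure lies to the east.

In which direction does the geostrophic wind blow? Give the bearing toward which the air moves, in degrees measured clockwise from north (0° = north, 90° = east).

000°

The pressure-gradient force points toward the east (bearing 090°).
Geostrophic balance: in the Southern Hemisphere the Coriolis force deflects motion to the left, so the geostrophic wind blows 90° to the left of the pressure-gradient force (low pressure on the right).
Rotating 090° by 90° counterclockwise gives 000° — the wind blows toward the north.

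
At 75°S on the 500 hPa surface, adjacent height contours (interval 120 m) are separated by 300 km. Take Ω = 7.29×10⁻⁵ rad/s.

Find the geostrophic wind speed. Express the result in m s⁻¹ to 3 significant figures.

Coriolis parameter at 75°S:
f = 2Ω sin φ = 2 × 7.29×10⁻⁵ × sin 75° = 1.41×10⁻⁴ s⁻¹
Height gradient: |∂Z/∂n| = 120 m / 300000 m = 4.00×10⁻⁴
On a pressure surface, geostrophic balance gives V_g = (g/f)|∂Z/∂n|:
V_g = 9.81 × 4.00×10⁻⁴ / 1.41×10⁻⁴ = 27.9 m/s

27.9 m s⁻¹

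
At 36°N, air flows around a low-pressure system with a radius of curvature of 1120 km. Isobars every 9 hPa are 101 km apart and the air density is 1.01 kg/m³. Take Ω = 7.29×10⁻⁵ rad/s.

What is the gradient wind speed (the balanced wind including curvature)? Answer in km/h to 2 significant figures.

220 km/h

Coriolis parameter at 36°N:
f = 2Ω sin φ = 2 × 7.29×10⁻⁵ × sin 36° = 8.57×10⁻⁵ s⁻¹
Pressure gradient: |∂P/∂n| = 900 Pa / 101000 m = 8.91×10⁻³ Pa/m
Geostrophic speed: V_g = |∂P/∂n|/(fρ) = 8.91×10⁻³/(8.57×10⁻⁵ × 1.01) = 103 m/s
Around a low, centrifugal force acts outward with Coriolis, so pressure-gradient force balances both:
(1/ρ)|∂P/∂n| = fV + V²/R  →  V² + fR·V − fR·V_g = 0
With fR = 8.57×10⁻⁵ × 1120×10³ m = 96.0 m/s:
V = [−fR + √((fR)² + 4 fR V_g)]/2 = [−96.0 + √(96.0² + 4×96.0×103)]/2 = 62.4 m/s
Subgeostrophic (V < V_g = 103 m/s), as expected around a low.
Converting: 62.4 m/s × 3.6 = 220 km/h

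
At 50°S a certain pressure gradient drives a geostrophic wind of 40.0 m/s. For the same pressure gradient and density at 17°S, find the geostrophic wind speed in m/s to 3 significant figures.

105 m/s

With the same pressure gradient and density, V_g ∝ 1/f ∝ 1/sin φ.
V₂ = V₁ · sin φ₁ / sin φ₂ = 40.0 × sin 50° / sin 17°
V₂ = 40.0 × 0.7660/0.2924 = 105 m/s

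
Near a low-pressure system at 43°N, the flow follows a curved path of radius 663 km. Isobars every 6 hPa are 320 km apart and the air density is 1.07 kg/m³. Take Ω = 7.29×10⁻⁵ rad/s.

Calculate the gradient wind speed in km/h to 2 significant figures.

Coriolis parameter at 43°N:
f = 2Ω sin φ = 2 × 7.29×10⁻⁵ × sin 43° = 9.94×10⁻⁵ s⁻¹
Pressure gradient: |∂P/∂n| = 600 Pa / 320000 m = 1.88×10⁻³ Pa/m
Geostrophic speed: V_g = |∂P/∂n|/(fρ) = 1.88×10⁻³/(9.94×10⁻⁵ × 1.07) = 17.6 m/s
Around a low, centrifugal force acts outward with Coriolis, so pressure-gradient force balances both:
(1/ρ)|∂P/∂n| = fV + V²/R  →  V² + fR·V − fR·V_g = 0
With fR = 9.94×10⁻⁵ × 663×10³ m = 65.9 m/s:
V = [−fR + √((fR)² + 4 fR V_g)]/2 = [−65.9 + √(65.9² + 4×65.9×17.6)]/2 = 14.5 m/s
Subgeostrophic (V < V_g = 17.6 m/s), as expected around a low.
Converting: 14.5 m/s × 3.6 = 52 km/h

52 km/h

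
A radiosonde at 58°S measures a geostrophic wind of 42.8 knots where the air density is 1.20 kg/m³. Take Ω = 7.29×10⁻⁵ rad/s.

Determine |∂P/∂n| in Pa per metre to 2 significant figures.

Coriolis parameter at 58°S:
f = 2Ω sin φ = 2 × 7.29×10⁻⁵ × sin 58° = 1.24×10⁻⁴ s⁻¹
Wind speed in SI: 42.8 knots = 22.0 m/s
Geostrophic balance rearranged: |∂P/∂n| = f ρ V_g
|∂P/∂n| = 1.24×10⁻⁴ × 1.20 × 22.0 = 3.27×10⁻³ Pa/m

3.3×10⁻³ Pa/m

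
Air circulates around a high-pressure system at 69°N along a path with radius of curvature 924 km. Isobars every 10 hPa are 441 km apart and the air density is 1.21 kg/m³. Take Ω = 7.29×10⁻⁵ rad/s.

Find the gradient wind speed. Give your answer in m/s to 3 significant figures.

Coriolis parameter at 69°N:
f = 2Ω sin φ = 2 × 7.29×10⁻⁵ × sin 69° = 1.36×10⁻⁴ s⁻¹
Pressure gradient: |∂P/∂n| = 1000 Pa / 441000 m = 2.27×10⁻³ Pa/m
Geostrophic speed: V_g = |∂P/∂n|/(fρ) = 2.27×10⁻³/(1.36×10⁻⁴ × 1.21) = 13.8 m/s
Around a high, pressure-gradient force acts outward with centrifugal, so Coriolis balances both:
fV = (1/ρ)|∂P/∂n| + V²/R  →  V² − fR·V + fR·V_g = 0
With fR = 1.36×10⁻⁴ × 924×10³ m = 126 m/s:
V = [fR − √((fR)² − 4 fR V_g)]/2 = [126 − √(126² − 4×126×13.8)]/2 = 15.7 m/s
Supergeostrophic (V > V_g = 13.8 m/s), as expected around a high.

15.7 m/s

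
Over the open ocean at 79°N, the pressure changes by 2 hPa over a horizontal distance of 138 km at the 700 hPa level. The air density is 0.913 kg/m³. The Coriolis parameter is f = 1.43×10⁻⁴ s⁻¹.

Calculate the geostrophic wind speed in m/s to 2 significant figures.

Pressure gradient: |∂P/∂n| = 200 Pa / 138000 m = 1.45×10⁻³ Pa/m
Geostrophic balance (pressure-gradient force = Coriolis force):
V_g = (1/(fρ)) |∂P/∂n| = 1.45×10⁻³ / (1.43×10⁻⁴ × 0.913) = 11.1 m/s

11 m/s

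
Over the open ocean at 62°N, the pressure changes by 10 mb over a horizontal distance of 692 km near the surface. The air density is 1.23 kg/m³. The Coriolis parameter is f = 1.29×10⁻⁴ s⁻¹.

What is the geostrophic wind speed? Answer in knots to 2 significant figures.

Pressure gradient: |∂P/∂n| = 1000 Pa / 692000 m = 1.45×10⁻³ Pa/m
Geostrophic balance (pressure-gradient force = Coriolis force):
V_g = (1/(fρ)) |∂P/∂n| = 1.45×10⁻³ / (1.29×10⁻⁴ × 1.23) = 9.11 m/s
Converting: 9.11 m/s × 1.944 = 18 knots

18 knots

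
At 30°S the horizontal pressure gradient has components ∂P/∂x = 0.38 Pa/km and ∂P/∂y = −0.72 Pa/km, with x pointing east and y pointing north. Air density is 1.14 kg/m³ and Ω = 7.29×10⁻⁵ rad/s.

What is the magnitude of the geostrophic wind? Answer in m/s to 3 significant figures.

9.80 m/s

Coriolis parameter at 30°S:
f = 2Ω sin φ = 2 × 7.29×10⁻⁵ × sin 30° = 7.29×10⁻⁵ s⁻¹
In the Southern Hemisphere f is negative: f = −7.29×10⁻⁵ s⁻¹.
Component geostrophic relations (x east, y north):
u_g = −(1/(fρ)) ∂P/∂y,  v_g = (1/(fρ)) ∂P/∂x
u_g = −(−0.72×10⁻³)/(−7.29×10⁻⁵ × 1.14) = −8.66 m/s;  v_g = (0.38×10⁻³)/(−7.29×10⁻⁵ × 1.14) = −4.57 m/s
|V_g| = √(u_g² + v_g²) = 9.80 m/s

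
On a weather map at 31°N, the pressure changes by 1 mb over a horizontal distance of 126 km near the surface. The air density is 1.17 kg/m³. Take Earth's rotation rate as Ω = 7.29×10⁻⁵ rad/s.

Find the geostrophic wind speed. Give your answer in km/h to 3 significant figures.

32.5 km/h

Coriolis parameter at 31°N:
f = 2Ω sin φ = 2 × 7.29×10⁻⁵ × sin 31° = 7.51×10⁻⁵ s⁻¹
Pressure gradient: |∂P/∂n| = 100 Pa / 126000 m = 7.94×10⁻⁴ Pa/m
Geostrophic balance (pressure-gradient force = Coriolis force):
V_g = (1/(fρ)) |∂P/∂n| = 7.94×10⁻⁴ / (7.51×10⁻⁵ × 1.17) = 9.03 m/s
Converting: 9.03 m/s × 3.6 = 32.5 km/h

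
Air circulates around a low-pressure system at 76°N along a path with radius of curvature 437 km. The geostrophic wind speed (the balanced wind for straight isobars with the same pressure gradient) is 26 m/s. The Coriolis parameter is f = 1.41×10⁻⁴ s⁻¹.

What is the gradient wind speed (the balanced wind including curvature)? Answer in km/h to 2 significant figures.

71 km/h

Around a low, centrifugal force acts outward with Coriolis, so pressure-gradient force balances both:
(1/ρ)|∂P/∂n| = fV + V²/R  →  V² + fR·V − fR·V_g = 0
With fR = 1.41×10⁻⁴ × 437×10³ m = 61.6 m/s:
V = [−fR + √((fR)² + 4 fR V_g)]/2 = [−61.6 + √(61.6² + 4×61.6×26)]/2 = 19.7 m/s
Subgeostrophic (V < V_g = 26 m/s), as expected around a low.
Converting: 19.7 m/s × 3.6 = 71 km/h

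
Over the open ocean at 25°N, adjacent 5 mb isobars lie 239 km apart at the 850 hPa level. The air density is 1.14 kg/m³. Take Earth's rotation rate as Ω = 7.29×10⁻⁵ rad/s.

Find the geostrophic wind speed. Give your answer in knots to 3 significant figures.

57.9 knots

Coriolis parameter at 25°N:
f = 2Ω sin φ = 2 × 7.29×10⁻⁵ × sin 25° = 6.16×10⁻⁵ s⁻¹
Pressure gradient: |∂P/∂n| = 500 Pa / 239000 m = 2.09×10⁻³ Pa/m
Geostrophic balance (pressure-gradient force = Coriolis force):
V_g = (1/(fρ)) |∂P/∂n| = 2.09×10⁻³ / (6.16×10⁻⁵ × 1.14) = 29.8 m/s
Converting: 29.8 m/s × 1.944 = 57.9 knots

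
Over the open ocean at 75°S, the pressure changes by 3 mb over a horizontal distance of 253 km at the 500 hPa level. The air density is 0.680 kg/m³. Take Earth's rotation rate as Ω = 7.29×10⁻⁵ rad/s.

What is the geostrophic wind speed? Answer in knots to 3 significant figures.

24.1 knots

Coriolis parameter at 75°S:
f = 2Ω sin φ = 2 × 7.29×10⁻⁵ × sin 75° = 1.41×10⁻⁴ s⁻¹
Pressure gradient: |∂P/∂n| = 300 Pa / 253000 m = 1.19×10⁻³ Pa/m
Geostrophic balance (pressure-gradient force = Coriolis force):
V_g = (1/(fρ)) |∂P/∂n| = 1.19×10⁻³ / (1.41×10⁻⁴ × 0.680) = 12.4 m/s
Converting: 12.4 m/s × 1.944 = 24.1 knots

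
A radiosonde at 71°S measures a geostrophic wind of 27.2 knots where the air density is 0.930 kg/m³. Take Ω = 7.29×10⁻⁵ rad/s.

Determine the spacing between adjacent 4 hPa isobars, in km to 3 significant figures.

223 km

Coriolis parameter at 71°S:
f = 2Ω sin φ = 2 × 7.29×10⁻⁵ × sin 71° = 1.38×10⁻⁴ s⁻¹
Wind speed in SI: 27.2 knots = 14.0 m/s
Geostrophic balance rearranged: |∂P/∂n| = f ρ V_g
|∂P/∂n| = 1.38×10⁻⁴ × 0.930 × 14.0 = 1.79×10⁻³ Pa/m
Isobar spacing: Δn = ΔP/|∂P/∂n| = 400 Pa / 1.79×10⁻³ Pa/m = 222968 m ≈ 223 km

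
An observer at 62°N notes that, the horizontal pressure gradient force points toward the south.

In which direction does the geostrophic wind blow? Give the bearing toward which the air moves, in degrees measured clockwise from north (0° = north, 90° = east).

The pressure-gradient force points toward the south (bearing 180°).
Geostrophic balance: in the Northern Hemisphere the Coriolis force deflects motion to the right, so the geostrophic wind blows 90° to the right of the pressure-gradient force (low pressure on the left).
Rotating 180° by 90° clockwise gives 270° — the wind blows toward the west.

270°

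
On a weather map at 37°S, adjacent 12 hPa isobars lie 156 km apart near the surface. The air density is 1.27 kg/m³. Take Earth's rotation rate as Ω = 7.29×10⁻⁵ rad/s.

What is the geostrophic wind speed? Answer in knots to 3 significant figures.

134 knots

Coriolis parameter at 37°S:
f = 2Ω sin φ = 2 × 7.29×10⁻⁵ × sin 37° = 8.77×10⁻⁵ s⁻¹
Pressure gradient: |∂P/∂n| = 1200 Pa / 156000 m = 7.69×10⁻³ Pa/m
Geostrophic balance (pressure-gradient force = Coriolis force):
V_g = (1/(fρ)) |∂P/∂n| = 7.69×10⁻³ / (8.77×10⁻⁵ × 1.27) = 69.0 m/s
Converting: 69.0 m/s × 1.944 = 134 knots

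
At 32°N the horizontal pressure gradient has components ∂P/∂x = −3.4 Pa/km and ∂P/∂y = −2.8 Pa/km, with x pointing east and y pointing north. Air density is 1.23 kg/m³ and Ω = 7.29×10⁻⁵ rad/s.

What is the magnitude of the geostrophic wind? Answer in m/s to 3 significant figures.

46.3 m/s

Coriolis parameter at 32°N:
f = 2Ω sin φ = 2 × 7.29×10⁻⁵ × sin 32° = 7.73×10⁻⁵ s⁻¹
Component geostrophic relations (x east, y north):
u_g = −(1/(fρ)) ∂P/∂y,  v_g = (1/(fρ)) ∂P/∂x
u_g = −(−2.8×10⁻³)/(7.73×10⁻⁵ × 1.23) = 29.5 m/s;  v_g = (−3.4×10⁻³)/(7.73×10⁻⁵ × 1.23) = −35.8 m/s
|V_g| = √(u_g² + v_g²) = 46.3 m/s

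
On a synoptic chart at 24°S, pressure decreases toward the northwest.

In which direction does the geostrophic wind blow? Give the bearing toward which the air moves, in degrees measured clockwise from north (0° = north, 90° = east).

The pressure-gradient force points toward the northwest (bearing 315°).
Geostrophic balance: in the Southern Hemisphere the Coriolis force deflects motion to the left, so the geostrophic wind blows 90° to the left of the pressure-gradient force (low pressure on the right).
Rotating 315° by 90° counterclockwise gives 225° — the wind blows toward the southwest.

225°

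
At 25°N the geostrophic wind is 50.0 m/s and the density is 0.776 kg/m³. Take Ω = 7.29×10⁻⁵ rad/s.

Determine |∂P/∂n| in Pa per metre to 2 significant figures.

2.4×10⁻³ Pa/m

Coriolis parameter at 25°N:
f = 2Ω sin φ = 2 × 7.29×10⁻⁵ × sin 25° = 6.16×10⁻⁵ s⁻¹
Geostrophic balance rearranged: |∂P/∂n| = f ρ V_g
|∂P/∂n| = 6.16×10⁻⁵ × 0.776 × 50.0 = 2.39×10⁻³ Pa/m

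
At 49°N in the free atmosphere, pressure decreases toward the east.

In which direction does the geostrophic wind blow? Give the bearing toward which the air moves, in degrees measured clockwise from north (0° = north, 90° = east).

180°

The pressure-gradient force points toward the east (bearing 090°).
Geostrophic balance: in the Northern Hemisphere the Coriolis force deflects motion to the right, so the geostrophic wind blows 90° to the right of the pressure-gradient force (low pressure on the left).
Rotating 090° by 90° clockwise gives 180° — the wind blows toward the south.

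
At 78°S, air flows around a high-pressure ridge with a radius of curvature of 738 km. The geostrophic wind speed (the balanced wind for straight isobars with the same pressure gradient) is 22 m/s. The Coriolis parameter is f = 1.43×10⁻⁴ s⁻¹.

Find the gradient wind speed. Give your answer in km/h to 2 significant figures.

110 km/h

Around a high, pressure-gradient force acts outward with centrifugal, so Coriolis balances both:
fV = (1/ρ)|∂P/∂n| + V²/R  →  V² − fR·V + fR·V_g = 0
With fR = 1.43×10⁻⁴ × 738×10³ m = 106 m/s:
V = [fR − √((fR)² − 4 fR V_g)]/2 = [106 − √(106² − 4×106×22)]/2 = 31.3 m/s
Supergeostrophic (V > V_g = 22 m/s), as expected around a high.
Converting: 31.3 m/s × 3.6 = 110 km/h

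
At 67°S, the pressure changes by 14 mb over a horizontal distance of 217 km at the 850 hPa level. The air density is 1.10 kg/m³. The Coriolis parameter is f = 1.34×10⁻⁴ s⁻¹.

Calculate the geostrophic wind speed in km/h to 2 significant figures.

160 km/h

Pressure gradient: |∂P/∂n| = 1400 Pa / 217000 m = 6.45×10⁻³ Pa/m
Geostrophic balance (pressure-gradient force = Coriolis force):
V_g = (1/(fρ)) |∂P/∂n| = 6.45×10⁻³ / (1.34×10⁻⁴ × 1.10) = 43.8 m/s
Converting: 43.8 m/s × 3.6 = 160 km/h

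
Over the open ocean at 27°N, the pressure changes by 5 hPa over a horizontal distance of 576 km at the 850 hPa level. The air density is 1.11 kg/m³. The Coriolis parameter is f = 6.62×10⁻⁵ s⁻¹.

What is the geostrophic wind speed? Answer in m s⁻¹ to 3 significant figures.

Pressure gradient: |∂P/∂n| = 500 Pa / 576000 m = 8.68×10⁻⁴ Pa/m
Geostrophic balance (pressure-gradient force = Coriolis force):
V_g = (1/(fρ)) |∂P/∂n| = 8.68×10⁻⁴ / (6.62×10⁻⁵ × 1.11) = 11.8 m/s

11.8 m s⁻¹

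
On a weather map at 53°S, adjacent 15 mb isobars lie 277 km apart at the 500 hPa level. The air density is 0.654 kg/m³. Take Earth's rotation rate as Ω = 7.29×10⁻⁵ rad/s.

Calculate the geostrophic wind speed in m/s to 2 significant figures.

71 m/s

Coriolis parameter at 53°S:
f = 2Ω sin φ = 2 × 7.29×10⁻⁵ × sin 53° = 1.16×10⁻⁴ s⁻¹
Pressure gradient: |∂P/∂n| = 1500 Pa / 277000 m = 5.42×10⁻³ Pa/m
Geostrophic balance (pressure-gradient force = Coriolis force):
V_g = (1/(fρ)) |∂P/∂n| = 5.42×10⁻³ / (1.16×10⁻⁴ × 0.654) = 71.1 m/s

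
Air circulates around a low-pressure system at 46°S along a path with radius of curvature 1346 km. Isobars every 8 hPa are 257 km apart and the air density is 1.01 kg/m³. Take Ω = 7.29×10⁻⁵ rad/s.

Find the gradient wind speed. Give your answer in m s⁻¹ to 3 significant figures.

25.0 m s⁻¹

Coriolis parameter at 46°S:
f = 2Ω sin φ = 2 × 7.29×10⁻⁵ × sin 46° = 1.05×10⁻⁴ s⁻¹
Pressure gradient: |∂P/∂n| = 800 Pa / 257000 m = 3.11×10⁻³ Pa/m
Geostrophic speed: V_g = |∂P/∂n|/(fρ) = 3.11×10⁻³/(1.05×10⁻⁴ × 1.01) = 29.4 m/s
Around a low, centrifugal force acts outward with Coriolis, so pressure-gradient force balances both:
(1/ρ)|∂P/∂n| = fV + V²/R  →  V² + fR·V − fR·V_g = 0
With fR = 1.05×10⁻⁴ × 1346×10³ m = 141 m/s:
V = [−fR + √((fR)² + 4 fR V_g)]/2 = [−141 + √(141² + 4×141×29.4)]/2 = 25 m/s
Subgeostrophic (V < V_g = 29.4 m/s), as expected around a low.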